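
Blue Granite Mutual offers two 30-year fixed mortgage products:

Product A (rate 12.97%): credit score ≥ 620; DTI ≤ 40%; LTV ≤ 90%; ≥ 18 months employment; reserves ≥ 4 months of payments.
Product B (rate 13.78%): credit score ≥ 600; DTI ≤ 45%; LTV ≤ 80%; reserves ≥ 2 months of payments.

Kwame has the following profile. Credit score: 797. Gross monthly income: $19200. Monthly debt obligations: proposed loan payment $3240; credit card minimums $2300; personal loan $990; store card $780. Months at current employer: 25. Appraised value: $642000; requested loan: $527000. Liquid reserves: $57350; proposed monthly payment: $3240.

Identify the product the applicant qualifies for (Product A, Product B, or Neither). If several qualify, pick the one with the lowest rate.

Product A

Total debts = (3,240 + 2,300 + 990 + 780) = 7,310; DTI = 7,310/19,200 = 38.1%.
LTV = 527,000/642,000 = 82.1%.
Reserves = 57,350/3,240 = 17.7 months.
Product A: score 797 ≥ 620; DTI 38.1% ≤ 40%; LTV 82.1% ≤ 90%; employment 25 ≥ 18 mo; reserves 17.7 ≥ 4 mo → qualifies.
Product B: score 797 ≥ 600; DTI 38.1% ≤ 45%; LTV 82.1% > 80%; reserves 17.7 ≥ 2 mo → does not qualify.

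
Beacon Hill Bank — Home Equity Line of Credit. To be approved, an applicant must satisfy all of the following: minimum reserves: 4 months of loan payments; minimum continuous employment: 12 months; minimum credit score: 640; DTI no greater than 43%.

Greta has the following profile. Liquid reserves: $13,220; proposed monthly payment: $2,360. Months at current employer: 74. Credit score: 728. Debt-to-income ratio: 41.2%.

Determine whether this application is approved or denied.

Approved

Reserves = 13,220/2,360 = 5.6 months ≥ 4
Employment 74 ≥ 12 months
Credit score 728 ≥ 640 (meets)
DTI 41.2% is within the 43% limit
All criteria satisfied.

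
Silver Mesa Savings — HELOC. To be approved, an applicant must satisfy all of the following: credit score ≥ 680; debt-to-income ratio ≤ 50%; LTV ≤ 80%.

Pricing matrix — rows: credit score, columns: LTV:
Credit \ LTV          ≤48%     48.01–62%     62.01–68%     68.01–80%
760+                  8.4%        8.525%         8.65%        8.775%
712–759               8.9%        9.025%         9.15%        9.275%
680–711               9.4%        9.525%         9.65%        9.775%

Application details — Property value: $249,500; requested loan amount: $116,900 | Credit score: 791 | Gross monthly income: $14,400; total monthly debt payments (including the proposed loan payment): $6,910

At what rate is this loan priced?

8.4%

Credit score 791 ≥ 680; DTI = 6,910/14,400 = 48% ≤ 50%
Loan-to-value = 116,900/249,500 = 46.9% — pass (80% max)
Credit 791 → row 760+; LTV 46.9% → column ≤48%. Grid cell → 8.4%.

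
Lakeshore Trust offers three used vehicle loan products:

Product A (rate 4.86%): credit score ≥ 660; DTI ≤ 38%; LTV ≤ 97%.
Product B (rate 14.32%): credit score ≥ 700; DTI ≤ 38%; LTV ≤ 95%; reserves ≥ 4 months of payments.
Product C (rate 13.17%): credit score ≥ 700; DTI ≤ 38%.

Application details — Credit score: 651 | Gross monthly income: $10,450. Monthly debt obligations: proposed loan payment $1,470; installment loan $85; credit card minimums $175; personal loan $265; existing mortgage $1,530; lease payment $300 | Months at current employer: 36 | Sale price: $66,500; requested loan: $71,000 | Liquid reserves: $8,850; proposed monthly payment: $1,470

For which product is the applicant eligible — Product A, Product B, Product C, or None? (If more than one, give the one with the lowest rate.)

None

Total debts = (1,470 + 85 + 175 + 265 + 1,530 + 300) = 3,825; DTI = 3,825/10,450 = 36.6%.
LTV = 71,000/66,500 = 106.8%.
Reserves = 8,850/1,470 = 6.0 months.
Product A: score 651 < 660; DTI 36.6% ≤ 38%; LTV 106.8% > 97% → does not qualify.
Product B: score 651 < 700; DTI 36.6% ≤ 38%; LTV 106.8% > 95%; reserves 6.0 ≥ 4 mo → does not qualify.
Product C: score 651 < 700; DTI 36.6% ≤ 38% → does not qualify.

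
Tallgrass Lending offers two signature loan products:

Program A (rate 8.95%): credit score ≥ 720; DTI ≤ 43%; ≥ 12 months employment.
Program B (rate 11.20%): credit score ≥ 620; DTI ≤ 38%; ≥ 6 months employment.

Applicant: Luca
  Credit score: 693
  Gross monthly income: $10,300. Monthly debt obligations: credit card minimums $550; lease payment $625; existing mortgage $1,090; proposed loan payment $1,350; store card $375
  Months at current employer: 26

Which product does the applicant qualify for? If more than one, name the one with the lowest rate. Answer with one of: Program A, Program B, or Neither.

Total debts = (550 + 625 + 1,090 + 1,350 + 375) = 3,990; DTI = 3,990/10,300 = 38.7%.
Program A: score 693 < 720; DTI 38.7% ≤ 43%; employment 26 ≥ 12 mo → does not qualify.
Program B: score 693 ≥ 620; DTI 38.7% > 38%; employment 26 ≥ 6 mo → does not qualify.

Neither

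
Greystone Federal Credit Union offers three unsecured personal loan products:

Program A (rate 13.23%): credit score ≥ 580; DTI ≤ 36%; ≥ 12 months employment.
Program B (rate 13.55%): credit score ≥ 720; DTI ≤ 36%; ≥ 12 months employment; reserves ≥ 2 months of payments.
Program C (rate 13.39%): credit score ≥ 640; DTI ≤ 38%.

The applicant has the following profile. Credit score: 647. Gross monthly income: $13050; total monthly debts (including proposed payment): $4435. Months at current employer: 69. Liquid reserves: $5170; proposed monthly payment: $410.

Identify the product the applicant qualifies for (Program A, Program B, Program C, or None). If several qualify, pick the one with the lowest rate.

Program A

DTI = 4,435/13,050 = 34%.
Reserves = 5,170/410 = 12.6 months.
Program A: score 647 ≥ 580; DTI 34% ≤ 36%; employment 69 ≥ 12 mo → qualifies.
Program B: score 647 < 720; DTI 34% ≤ 36%; employment 69 ≥ 12 mo; reserves 12.6 ≥ 2 mo → does not qualify.
Program C: score 647 ≥ 640; DTI 34% ≤ 38% → qualifies.
Qualifying: Program A, Program C. Lowest rate is 13.23% → Program A.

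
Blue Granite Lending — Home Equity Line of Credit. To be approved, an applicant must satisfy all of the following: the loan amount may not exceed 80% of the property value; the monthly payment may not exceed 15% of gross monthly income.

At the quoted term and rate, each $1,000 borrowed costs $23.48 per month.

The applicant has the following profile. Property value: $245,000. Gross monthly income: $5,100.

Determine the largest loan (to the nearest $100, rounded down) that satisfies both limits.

Payment cap: 15% × $5,100 = $765/month.
At $23.48 per $1,000, that supports 765/23.48 × 1,000 ≈ $32,580 → $32,500.
LTV cap: 80% × $245,000 = $196,000 → $196,000.
Binding constraint: payment-to-income.

$32,500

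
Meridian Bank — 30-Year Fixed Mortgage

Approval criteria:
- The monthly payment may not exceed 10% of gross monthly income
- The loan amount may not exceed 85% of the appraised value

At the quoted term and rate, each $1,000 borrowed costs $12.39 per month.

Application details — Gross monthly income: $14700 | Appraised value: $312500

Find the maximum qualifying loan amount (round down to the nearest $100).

$118,600

Payment cap: 10% × $14,700 = $1,470/month.
At $12.39 per $1,000, that supports 1,470/12.39 × 1,000 ≈ $118,644 → $118,600.
LTV cap: 85% × $312,500 = $265,625 → $265,600.
Binding constraint: payment-to-income.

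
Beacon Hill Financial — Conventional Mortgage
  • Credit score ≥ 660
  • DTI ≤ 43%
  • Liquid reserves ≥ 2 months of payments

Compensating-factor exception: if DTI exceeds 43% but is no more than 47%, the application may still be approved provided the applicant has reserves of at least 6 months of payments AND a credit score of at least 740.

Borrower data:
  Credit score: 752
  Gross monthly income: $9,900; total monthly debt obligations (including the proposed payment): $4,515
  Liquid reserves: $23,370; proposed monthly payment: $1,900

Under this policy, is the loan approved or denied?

Approved

Credit score 752 ≥ 660 (meets base)
DTI = 4,515/9,900 = 45.6% > 43% — standard DTI limit exceeded.
Reserves: 23,370 ÷ 1,900 = 12.3 months (meets 2-month minimum)
DTI 45.6% is within the 43%–47% exception band; checking compensating factors.
Override check — reserves: 12.3 mo (ok); score: 752 (ok).
Both compensating conditions met → exception applies.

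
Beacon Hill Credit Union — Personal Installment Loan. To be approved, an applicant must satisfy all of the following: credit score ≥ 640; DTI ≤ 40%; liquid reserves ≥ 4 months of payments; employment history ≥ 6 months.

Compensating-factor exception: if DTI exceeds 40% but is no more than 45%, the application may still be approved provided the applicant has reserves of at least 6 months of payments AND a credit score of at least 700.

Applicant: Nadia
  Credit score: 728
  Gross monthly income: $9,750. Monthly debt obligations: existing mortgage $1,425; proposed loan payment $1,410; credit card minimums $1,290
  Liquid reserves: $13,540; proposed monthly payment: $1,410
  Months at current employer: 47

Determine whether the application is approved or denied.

Approved

Credit score 728 ≥ 640 (meets base)
Total debts = (1,425 + 1,410 + 1,290) = 4,125. DTI: 4,125 ÷ 9,750 = 42.3%, over the 40% base limit.
Reserves: 13,540 ÷ 1,410 = 9.6 months (meets 4-month minimum)
Employment 47 ≥ 6 months
DTI 42.3% is within the 40%–45% exception band; checking compensating factors.
Override check — reserves: 9.6 mo (ok); score: 728 (ok).
Both override conditions satisfied; DTI exception granted.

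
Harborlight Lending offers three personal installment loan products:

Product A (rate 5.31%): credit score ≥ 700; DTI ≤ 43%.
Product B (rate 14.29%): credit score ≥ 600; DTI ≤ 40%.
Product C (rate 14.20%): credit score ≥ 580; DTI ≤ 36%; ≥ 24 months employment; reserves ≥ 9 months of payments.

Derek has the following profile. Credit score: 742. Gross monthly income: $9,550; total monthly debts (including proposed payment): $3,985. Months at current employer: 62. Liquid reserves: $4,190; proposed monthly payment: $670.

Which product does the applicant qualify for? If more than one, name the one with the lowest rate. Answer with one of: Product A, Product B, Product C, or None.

Product A

DTI = 3,985/9,550 = 41.7%.
Reserves = 4,190/670 = 6.3 months.
Product A: score 742 ≥ 700; DTI 41.7% ≤ 43% → qualifies.
Product B: score 742 ≥ 600; DTI 41.7% > 40% → does not qualify.
Product C: score 742 ≥ 580; DTI 41.7% > 36%; employment 62 ≥ 24 mo; reserves 6.3 < 9 mo → does not qualify.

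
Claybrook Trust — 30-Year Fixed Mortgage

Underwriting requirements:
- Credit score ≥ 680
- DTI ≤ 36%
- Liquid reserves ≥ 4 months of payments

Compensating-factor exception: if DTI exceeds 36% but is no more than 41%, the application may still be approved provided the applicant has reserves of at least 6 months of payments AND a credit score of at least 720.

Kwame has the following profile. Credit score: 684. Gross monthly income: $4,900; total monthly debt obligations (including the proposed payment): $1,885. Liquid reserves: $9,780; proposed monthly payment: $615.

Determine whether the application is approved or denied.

Denied

Credit score 684 ≥ 680 (meets base)
DTI = 1,885/4,900 = 38.5% > 36% — standard DTI limit exceeded.
Liquid reserves cover 9,780/615 = 15.9 months — ≥ 4 required
38.5% falls in the override range (36%–41%), so the compensating-factor test applies.
Override check — reserves: 15.9 mo (ok); score: 684 (below 720).
Compensating-factor requirement not fully met.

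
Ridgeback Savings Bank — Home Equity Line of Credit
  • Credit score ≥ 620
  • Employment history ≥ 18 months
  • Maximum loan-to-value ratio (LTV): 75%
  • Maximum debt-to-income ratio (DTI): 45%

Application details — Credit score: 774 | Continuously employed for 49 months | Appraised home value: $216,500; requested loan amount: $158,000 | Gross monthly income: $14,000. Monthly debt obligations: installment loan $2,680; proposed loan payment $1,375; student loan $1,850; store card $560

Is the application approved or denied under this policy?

Denied

Credit score 774 ≥ 620 (meets)
Employment 49 ≥ 18 months
Loan-to-value = 158,000/216,500 = 73% — pass (75% max)
Total monthly debts = (2,680 + 1,375 + 1,850 + 560) = 6,465. DTI = 6,465/14,000 = 46.2% > 45%
Fails on DTI.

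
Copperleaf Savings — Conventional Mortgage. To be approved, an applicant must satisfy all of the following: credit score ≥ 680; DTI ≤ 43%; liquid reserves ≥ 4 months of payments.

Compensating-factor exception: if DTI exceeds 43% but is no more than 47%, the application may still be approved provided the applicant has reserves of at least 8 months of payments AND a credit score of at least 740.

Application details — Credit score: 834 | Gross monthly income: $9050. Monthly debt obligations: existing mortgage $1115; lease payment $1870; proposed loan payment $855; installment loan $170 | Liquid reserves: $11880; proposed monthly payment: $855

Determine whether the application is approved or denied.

Credit score 834 ≥ 680 (meets base)
Total debts = (1,115 + 1,870 + 855 + 170) = 4,010. DTI = 4,010/9,050 = 44.3% > 43% — standard DTI limit exceeded.
Liquid reserves cover 11,880/855 = 13.9 months — ≥ 4 required
44.3% falls in the override range (43%–47%), so the compensating-factor test applies.
Override check — reserves: 13.9 mo (ok); score: 834 (ok).
Both compensating conditions met → exception applies.

Approved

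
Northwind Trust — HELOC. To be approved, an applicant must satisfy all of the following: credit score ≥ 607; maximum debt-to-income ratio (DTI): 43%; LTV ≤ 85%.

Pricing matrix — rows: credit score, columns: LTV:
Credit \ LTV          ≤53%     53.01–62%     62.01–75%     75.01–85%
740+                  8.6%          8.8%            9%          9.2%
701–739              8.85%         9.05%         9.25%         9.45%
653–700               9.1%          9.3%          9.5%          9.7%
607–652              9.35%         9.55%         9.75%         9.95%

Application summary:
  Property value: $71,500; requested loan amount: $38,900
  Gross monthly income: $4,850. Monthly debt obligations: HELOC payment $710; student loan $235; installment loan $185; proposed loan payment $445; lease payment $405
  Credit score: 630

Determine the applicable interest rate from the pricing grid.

9.55%

Credit score 630 ≥ 607; Total monthly debts = (710 + 235 + 185 + 445 + 405) = 1,980. DTI = 1,980/4,850 = 40.8% ≤ 43%
LTV = 38,900/71,500 = 54.4% ≤ 85%
Score 630 is in the 607–652 band; LTV 54.4% is in the 53.01–62% band → 9.55%.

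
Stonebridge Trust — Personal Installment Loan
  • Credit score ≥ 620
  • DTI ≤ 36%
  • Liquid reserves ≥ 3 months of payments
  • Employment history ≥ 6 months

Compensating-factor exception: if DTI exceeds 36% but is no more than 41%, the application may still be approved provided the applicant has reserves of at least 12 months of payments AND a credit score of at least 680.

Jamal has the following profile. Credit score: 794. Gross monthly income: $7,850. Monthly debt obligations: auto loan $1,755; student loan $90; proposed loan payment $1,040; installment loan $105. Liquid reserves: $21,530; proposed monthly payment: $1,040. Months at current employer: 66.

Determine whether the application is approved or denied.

Approved

Credit score 794 ≥ 620 (meets base)
Total debts = (1,755 + 90 + 1,040 + 105) = 2,990. DTI = 2,990/7,850 = 38.1% > 36% — standard DTI limit exceeded.
Liquid reserves cover 21,530/1,040 = 20.7 months — ≥ 3 required
Employment 66 ≥ 6 months
38.1% falls in the override range (36%–41%), so the compensating-factor test applies.
Reserves 20.7 ≥ 12 months; credit score 794 ≥ 680.
Both compensating conditions met → exception applies.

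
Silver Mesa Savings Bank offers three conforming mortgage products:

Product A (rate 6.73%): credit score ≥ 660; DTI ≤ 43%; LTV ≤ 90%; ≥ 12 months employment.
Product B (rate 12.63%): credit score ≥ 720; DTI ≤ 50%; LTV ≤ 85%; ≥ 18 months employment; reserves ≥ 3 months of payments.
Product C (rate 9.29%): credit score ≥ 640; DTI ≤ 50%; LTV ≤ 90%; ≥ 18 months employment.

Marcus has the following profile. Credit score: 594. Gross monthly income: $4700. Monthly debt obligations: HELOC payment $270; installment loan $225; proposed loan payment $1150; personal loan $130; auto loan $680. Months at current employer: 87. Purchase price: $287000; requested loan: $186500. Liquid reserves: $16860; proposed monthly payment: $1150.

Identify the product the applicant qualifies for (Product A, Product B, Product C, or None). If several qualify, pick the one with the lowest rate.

Total debts = (270 + 225 + 1,150 + 130 + 680) = 2,455; DTI = 2,455/4,700 = 52.2%.
LTV = 186,500/287,000 = 65%.
Reserves = 16,860/1,150 = 14.7 months.
Product A: score 594 < 660; DTI 52.2% > 43%; LTV 65% ≤ 90%; employment 87 ≥ 12 mo → does not qualify.
Product B: score 594 < 720; DTI 52.2% > 50%; LTV 65% ≤ 85%; employment 87 ≥ 18 mo; reserves 14.7 ≥ 3 mo → does not qualify.
Product C: score 594 < 640; DTI 52.2% > 50%; LTV 65% ≤ 90%; employment 87 ≥ 18 mo → does not qualify.

None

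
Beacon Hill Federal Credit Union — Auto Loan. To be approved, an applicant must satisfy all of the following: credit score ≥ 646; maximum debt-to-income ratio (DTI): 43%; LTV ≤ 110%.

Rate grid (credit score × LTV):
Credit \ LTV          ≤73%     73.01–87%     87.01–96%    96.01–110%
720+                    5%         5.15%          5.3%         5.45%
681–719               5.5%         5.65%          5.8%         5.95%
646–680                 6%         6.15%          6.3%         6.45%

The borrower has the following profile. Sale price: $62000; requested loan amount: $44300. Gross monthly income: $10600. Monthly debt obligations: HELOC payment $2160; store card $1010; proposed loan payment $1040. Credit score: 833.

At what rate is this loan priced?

5%

Credit score 833 ≥ 646; Total monthly debts = (2,160 + 1,010 + 1,040) = 4,210. DTI: 4,210 ÷ 10,600 = 39.7%, within the 43% cap
LTV = 44,300/62,000 = 71.5% ≤ 110%
Score 833 is in the 720+ band; LTV 71.5% is in the ≤73% band → 5%.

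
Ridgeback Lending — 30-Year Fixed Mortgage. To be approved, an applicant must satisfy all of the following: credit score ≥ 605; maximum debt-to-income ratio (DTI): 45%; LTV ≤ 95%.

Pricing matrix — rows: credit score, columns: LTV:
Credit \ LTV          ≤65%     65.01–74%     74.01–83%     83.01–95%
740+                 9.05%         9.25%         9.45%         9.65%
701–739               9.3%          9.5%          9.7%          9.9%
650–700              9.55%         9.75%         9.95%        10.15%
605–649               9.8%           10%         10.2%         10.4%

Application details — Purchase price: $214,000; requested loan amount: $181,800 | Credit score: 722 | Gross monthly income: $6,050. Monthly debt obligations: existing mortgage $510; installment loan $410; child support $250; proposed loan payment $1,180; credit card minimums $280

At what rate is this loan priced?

Credit score 722 ≥ 605; Total monthly debts = (510 + 410 + 250 + 1,180 + 280) = 2,630. Debt-to-income = 2,630/6,050 = 43.5% — meets 45% limit
LTV: 181,800 ÷ 214,000 = 85%, within 95% cap
Score 722 is in the 701–739 band; LTV 85% is in the 83.01–95% band → 9.9%.

9.9%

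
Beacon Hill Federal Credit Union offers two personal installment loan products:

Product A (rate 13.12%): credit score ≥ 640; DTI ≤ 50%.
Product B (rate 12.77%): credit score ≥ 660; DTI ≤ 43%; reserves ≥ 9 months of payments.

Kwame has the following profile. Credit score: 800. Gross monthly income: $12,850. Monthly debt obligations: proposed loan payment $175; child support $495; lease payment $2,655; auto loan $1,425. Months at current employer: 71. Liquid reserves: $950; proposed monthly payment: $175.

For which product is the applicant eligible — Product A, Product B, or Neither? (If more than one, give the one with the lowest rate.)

Product A

Total debts = (175 + 495 + 2,655 + 1,425) = 4,750; DTI = 4,750/12,850 = 37%.
Reserves = 950/175 = 5.4 months.
Product A: score 800 ≥ 640; DTI 37% ≤ 50% → qualifies.
Product B: score 800 ≥ 660; DTI 37% ≤ 43%; reserves 5.4 < 9 mo → does not qualify.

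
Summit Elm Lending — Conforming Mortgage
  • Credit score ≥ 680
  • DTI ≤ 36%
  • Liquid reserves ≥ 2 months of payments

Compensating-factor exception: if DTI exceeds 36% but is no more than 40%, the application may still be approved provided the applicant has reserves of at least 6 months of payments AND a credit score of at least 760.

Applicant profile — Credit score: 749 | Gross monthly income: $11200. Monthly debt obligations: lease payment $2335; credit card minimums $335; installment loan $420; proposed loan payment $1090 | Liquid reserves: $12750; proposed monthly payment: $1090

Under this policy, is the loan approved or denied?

Credit score 749 ≥ 680 (meets base)
Total debts = (2,335 + 335 + 420 + 1,090) = 4,180. DTI: 4,180 ÷ 11,200 = 37.3%, over the 36% base limit.
Reserves: 12,750 ÷ 1,090 = 11.7 months (meets 2-month minimum)
DTI 37.3% is within the 36%–40% exception band; checking compensating factors.
Override check — reserves: 11.7 mo (ok); score: 749 (below 760).
Compensating-factor requirement not fully met.

Denied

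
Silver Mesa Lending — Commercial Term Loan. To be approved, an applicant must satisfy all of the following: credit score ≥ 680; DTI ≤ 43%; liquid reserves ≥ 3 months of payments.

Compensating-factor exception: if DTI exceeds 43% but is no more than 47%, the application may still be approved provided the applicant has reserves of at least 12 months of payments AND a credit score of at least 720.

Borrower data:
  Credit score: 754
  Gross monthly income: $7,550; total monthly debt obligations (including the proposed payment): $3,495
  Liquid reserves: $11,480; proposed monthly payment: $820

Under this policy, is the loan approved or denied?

Approved

Credit score 754 ≥ 680 (meets base)
DTI: 3,495 ÷ 7,550 = 46.3%, over the 43% base limit.
Reserves = 11,480/820 = 14.0 months ≥ 3
DTI 46.3% is within the 43%–47% exception band; checking compensating factors.
Reserves 14.0 ≥ 12 months; credit score 754 ≥ 720.
Both compensating conditions met → exception applies.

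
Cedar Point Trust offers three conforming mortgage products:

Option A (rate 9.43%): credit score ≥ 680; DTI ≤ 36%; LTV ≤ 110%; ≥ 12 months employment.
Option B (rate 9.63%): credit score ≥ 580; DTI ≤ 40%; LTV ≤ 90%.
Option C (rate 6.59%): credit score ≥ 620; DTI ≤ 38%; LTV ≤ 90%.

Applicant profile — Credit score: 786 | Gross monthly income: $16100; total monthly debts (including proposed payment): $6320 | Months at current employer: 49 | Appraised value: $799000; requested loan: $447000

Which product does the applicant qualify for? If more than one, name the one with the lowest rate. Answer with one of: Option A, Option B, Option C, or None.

DTI = 6,320/16,100 = 39.3%.
LTV = 447,000/799,000 = 55.9%.
Option A: score 786 ≥ 680; DTI 39.3% > 36%; LTV 55.9% ≤ 110%; employment 49 ≥ 12 mo → does not qualify.
Option B: score 786 ≥ 580; DTI 39.3% ≤ 40%; LTV 55.9% ≤ 90% → qualifies.
Option C: score 786 ≥ 620; DTI 39.3% > 38%; LTV 55.9% ≤ 90% → does not qualify.

Option B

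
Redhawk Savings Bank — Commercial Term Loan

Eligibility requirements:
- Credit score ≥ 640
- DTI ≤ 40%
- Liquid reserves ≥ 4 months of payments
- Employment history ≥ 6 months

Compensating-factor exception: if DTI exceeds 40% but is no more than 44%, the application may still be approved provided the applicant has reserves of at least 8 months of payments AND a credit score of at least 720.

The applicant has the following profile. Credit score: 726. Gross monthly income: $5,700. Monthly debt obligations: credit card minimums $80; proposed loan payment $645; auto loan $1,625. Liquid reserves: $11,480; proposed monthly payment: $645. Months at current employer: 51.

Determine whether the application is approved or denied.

Credit score 726 ≥ 640 (meets base)
Total debts = (80 + 645 + 1,625) = 2,350. DTI = 2,350/5,700 = 41.2% > 40% — standard DTI limit exceeded.
Reserves: 11,480 ÷ 645 = 17.8 months (meets 4-month minimum)
Employment 51 ≥ 6 months
DTI 41.2% is within the 40%–44% exception band; checking compensating factors.
Override check — reserves: 17.8 mo (ok); score: 726 (ok).
Both override conditions satisfied; DTI exception granted.

Approved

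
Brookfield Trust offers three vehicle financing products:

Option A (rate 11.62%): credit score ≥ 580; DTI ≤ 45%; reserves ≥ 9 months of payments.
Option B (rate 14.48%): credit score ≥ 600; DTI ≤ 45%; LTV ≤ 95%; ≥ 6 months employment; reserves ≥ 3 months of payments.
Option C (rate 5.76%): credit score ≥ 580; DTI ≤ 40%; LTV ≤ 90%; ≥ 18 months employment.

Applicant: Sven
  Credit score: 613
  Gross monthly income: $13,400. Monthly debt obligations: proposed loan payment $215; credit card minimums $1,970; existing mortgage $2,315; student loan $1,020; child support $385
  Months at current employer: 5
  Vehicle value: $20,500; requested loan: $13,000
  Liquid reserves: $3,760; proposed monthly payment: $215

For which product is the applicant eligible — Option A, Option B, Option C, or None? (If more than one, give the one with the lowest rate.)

Option A

Total debts = (215 + 1,970 + 2,315 + 1,020 + 385) = 5,905; DTI = 5,905/13,400 = 44.1%.
LTV = 13,000/20,500 = 63.4%.
Reserves = 3,760/215 = 17.5 months.
Option A: score 613 ≥ 580; DTI 44.1% ≤ 45%; reserves 17.5 ≥ 9 mo → qualifies.
Option B: score 613 ≥ 600; DTI 44.1% ≤ 45%; LTV 63.4% ≤ 95%; employment 5 < 6 mo; reserves 17.5 ≥ 3 mo → does not qualify.
Option C: score 613 ≥ 580; DTI 44.1% > 40%; LTV 63.4% ≤ 90%; employment 5 < 18 mo → does not qualify.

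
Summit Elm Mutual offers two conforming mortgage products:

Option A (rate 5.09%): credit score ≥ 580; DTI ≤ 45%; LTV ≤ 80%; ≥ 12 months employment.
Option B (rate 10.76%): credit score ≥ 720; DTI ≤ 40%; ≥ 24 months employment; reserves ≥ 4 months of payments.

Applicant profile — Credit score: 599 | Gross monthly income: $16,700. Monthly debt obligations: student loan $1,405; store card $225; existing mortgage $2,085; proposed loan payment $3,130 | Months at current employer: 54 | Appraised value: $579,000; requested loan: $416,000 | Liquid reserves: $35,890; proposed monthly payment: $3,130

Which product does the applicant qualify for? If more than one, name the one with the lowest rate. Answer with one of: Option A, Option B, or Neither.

Option A

Total debts = (1,405 + 225 + 2,085 + 3,130) = 6,845; DTI = 6,845/16,700 = 41%.
LTV = 416,000/579,000 = 71.8%.
Reserves = 35,890/3,130 = 11.5 months.
Option A: score 599 ≥ 580; DTI 41% ≤ 45%; LTV 71.8% ≤ 80%; employment 54 ≥ 12 mo → qualifies.
Option B: score 599 < 720; DTI 41% > 40%; employment 54 ≥ 24 mo; reserves 11.5 ≥ 4 mo → does not qualify.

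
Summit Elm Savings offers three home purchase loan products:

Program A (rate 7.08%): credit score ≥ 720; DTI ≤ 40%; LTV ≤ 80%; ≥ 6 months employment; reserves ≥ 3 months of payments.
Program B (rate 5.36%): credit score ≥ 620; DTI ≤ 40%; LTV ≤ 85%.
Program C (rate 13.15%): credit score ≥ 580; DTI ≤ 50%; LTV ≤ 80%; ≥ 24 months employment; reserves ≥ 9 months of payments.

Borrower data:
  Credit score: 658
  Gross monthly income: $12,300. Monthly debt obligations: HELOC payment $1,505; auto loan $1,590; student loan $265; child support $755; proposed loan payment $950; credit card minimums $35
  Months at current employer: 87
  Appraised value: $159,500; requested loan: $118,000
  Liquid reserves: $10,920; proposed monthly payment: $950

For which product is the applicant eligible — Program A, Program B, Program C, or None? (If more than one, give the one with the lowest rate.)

Program C

Total debts = (1,505 + 1,590 + 265 + 755 + 950 + 35) = 5,100; DTI = 5,100/12,300 = 41.5%.
LTV = 118,000/159,500 = 74%.
Reserves = 10,920/950 = 11.5 months.
Program A: score 658 < 720; DTI 41.5% > 40%; LTV 74% ≤ 80%; employment 87 ≥ 6 mo; reserves 11.5 ≥ 3 mo → does not qualify.
Program B: score 658 ≥ 620; DTI 41.5% > 40%; LTV 74% ≤ 85% → does not qualify.
Program C: score 658 ≥ 580; DTI 41.5% ≤ 50%; LTV 74% ≤ 80%; employment 87 ≥ 24 mo; reserves 11.5 ≥ 9 mo → qualifies.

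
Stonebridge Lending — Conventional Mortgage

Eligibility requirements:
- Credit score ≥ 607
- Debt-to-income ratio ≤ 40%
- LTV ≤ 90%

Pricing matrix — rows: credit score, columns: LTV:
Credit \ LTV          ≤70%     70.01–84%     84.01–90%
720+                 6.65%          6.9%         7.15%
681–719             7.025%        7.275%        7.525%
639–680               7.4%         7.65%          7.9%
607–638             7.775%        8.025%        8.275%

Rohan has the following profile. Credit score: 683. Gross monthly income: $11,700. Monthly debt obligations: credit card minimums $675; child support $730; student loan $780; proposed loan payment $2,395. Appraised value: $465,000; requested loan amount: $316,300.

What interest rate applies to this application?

7.025%

Credit score 683 ≥ 607; Total monthly debts = (675 + 730 + 780 + 2,395) = 4,580. DTI = 4,580/11,700 = 39.1% ≤ 40%
LTV: 316,300 ÷ 465,000 = 68%, within 90% cap
Credit 683 → row 681–719; LTV 68% → column ≤70%. Grid cell → 7.025%.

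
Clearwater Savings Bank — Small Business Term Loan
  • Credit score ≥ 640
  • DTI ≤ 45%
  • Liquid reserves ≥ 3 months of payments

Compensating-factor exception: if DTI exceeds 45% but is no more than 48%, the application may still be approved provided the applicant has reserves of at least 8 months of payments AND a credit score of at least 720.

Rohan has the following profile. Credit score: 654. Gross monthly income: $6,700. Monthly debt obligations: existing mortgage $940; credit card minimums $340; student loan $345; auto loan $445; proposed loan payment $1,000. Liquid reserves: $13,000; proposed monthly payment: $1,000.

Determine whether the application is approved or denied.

Credit score 654 ≥ 640 (meets base)
Total debts = (940 + 340 + 345 + 445 + 1,000) = 3,070. DTI = 3,070/6,700 = 45.8% > 45% — standard DTI limit exceeded.
Reserves: 13,000 ÷ 1,000 = 13.0 months (meets 3-month minimum)
45.8% falls in the override range (45%–48%), so the compensating-factor test applies.
Override check — reserves: 13.0 mo (ok); score: 654 (below 720).
Compensating-factor requirement not fully met.

Denied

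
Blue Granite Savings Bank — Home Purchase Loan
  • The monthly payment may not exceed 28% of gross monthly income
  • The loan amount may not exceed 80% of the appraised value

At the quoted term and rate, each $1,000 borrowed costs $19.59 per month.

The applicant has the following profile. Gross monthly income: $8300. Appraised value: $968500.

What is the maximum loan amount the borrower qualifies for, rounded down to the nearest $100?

$118,600

Payment cap: 28% × $8,300 = $2,324/month.
At $19.59 per $1,000, that supports 2,324/19.59 × 1,000 ≈ $118,631 → $118,600.
LTV cap: 80% × $968,500 = $774,800 → $774,800.
Binding constraint: payment-to-income.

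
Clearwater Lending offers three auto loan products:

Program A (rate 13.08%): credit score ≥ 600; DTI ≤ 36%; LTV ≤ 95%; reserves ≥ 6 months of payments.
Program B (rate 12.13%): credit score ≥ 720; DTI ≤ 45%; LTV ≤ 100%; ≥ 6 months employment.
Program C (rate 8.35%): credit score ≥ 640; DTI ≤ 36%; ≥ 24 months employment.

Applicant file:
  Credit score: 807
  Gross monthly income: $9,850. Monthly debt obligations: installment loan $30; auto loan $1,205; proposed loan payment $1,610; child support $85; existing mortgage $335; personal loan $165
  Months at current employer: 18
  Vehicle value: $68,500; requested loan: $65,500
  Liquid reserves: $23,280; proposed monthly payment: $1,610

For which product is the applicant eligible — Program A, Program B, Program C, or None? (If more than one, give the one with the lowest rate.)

Program B

Total debts = (30 + 1,205 + 1,610 + 85 + 335 + 165) = 3,430; DTI = 3,430/9,850 = 34.8%.
LTV = 65,500/68,500 = 95.6%.
Reserves = 23,280/1,610 = 14.5 months.
Program A: score 807 ≥ 600; DTI 34.8% ≤ 36%; LTV 95.6% > 95%; reserves 14.5 ≥ 6 mo → does not qualify.
Program B: score 807 ≥ 720; DTI 34.8% ≤ 45%; LTV 95.6% ≤ 100%; employment 18 ≥ 6 mo → qualifies.
Program C: score 807 ≥ 640; DTI 34.8% ≤ 36%; employment 18 < 24 mo → does not qualify.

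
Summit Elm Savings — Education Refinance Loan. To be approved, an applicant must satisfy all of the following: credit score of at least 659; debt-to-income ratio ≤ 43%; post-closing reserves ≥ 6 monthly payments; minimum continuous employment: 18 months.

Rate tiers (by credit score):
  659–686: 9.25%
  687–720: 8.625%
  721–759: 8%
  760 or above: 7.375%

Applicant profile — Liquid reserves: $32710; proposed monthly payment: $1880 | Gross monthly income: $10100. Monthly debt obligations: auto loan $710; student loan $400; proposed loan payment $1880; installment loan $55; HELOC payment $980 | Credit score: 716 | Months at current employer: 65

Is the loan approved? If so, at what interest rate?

Credit score 716 ≥ 659 (meets minimum)
Employment 65 ≥ 18 months
Liquid reserves cover 32,710/1,880 = 17.4 months — ≥ 6 required
Total monthly debts = (710 + 400 + 1,880 + 55 + 980) = 4,025. DTI = 4,025/10,100 = 39.9% ≤ 43%
All requirements met. Score 716 falls in the 687–720 tier → 8.625%.

Approved at 8.625%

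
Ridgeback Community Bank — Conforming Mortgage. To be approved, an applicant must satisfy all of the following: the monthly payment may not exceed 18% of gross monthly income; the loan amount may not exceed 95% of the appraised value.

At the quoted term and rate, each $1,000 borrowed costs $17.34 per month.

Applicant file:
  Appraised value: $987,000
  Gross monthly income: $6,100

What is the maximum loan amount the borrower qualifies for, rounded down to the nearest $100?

$63,300

Payment cap: 18% × $6,100 = $1,098/month.
At $17.34 per $1,000, that supports 1,098/17.34 × 1,000 ≈ $63,321 → $63,300.
LTV cap: 95% × $987,000 = $937,650 → $937,600.
Binding constraint: payment-to-income.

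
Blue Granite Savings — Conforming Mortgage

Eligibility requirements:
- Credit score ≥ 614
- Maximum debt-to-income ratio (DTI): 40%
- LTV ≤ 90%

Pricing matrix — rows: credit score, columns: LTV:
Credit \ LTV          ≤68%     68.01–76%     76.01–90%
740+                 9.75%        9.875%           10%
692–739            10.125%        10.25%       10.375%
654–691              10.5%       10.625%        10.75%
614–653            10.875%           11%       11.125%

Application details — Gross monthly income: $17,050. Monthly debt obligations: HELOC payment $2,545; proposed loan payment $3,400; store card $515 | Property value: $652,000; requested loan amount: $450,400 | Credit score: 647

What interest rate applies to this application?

Credit score 647 ≥ 614; Total monthly debts = (2,545 + 3,400 + 515) = 6,460. Debt-to-income = 6,460/17,050 = 37.9% — meets 40% limit
LTV = 450,400/652,000 = 69.1% ≤ 90%
Credit 647 → row 614–653; LTV 69.1% → column 68.01–76%. Grid cell → 11%.

11%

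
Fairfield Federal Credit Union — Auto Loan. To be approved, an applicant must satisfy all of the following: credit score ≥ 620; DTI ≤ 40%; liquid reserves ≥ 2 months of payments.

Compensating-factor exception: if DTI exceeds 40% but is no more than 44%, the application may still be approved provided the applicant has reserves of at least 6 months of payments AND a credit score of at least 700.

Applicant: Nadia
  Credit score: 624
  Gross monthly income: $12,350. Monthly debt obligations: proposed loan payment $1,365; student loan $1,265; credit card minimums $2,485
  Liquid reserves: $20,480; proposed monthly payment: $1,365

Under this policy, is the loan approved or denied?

Credit score 624 ≥ 620 (meets base)
Total debts = (1,365 + 1,265 + 2,485) = 5,115. DTI: 5,115 ÷ 12,350 = 41.4%, over the 40% base limit.
Liquid reserves cover 20,480/1,365 = 15.0 months — ≥ 2 required
DTI 41.4% is within the 40%–44% exception band; checking compensating factors.
Override check — reserves: 15.0 mo (ok); score: 624 (below 700).
Override conditions not both satisfied; exception does not apply.

Denied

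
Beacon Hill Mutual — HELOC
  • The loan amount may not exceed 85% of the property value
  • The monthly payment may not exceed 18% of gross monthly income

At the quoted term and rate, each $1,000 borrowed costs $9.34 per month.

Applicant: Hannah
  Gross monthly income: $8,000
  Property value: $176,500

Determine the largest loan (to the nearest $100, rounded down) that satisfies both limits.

Payment cap: 18% × $8,000 = $1,440/month.
At $9.34 per $1,000, that supports 1,440/9.34 × 1,000 ≈ $154,175 → $154,100.
LTV cap: 85% × $176,500 = $150,025 → $150,000.
Binding constraint: loan-to-value.

$150,000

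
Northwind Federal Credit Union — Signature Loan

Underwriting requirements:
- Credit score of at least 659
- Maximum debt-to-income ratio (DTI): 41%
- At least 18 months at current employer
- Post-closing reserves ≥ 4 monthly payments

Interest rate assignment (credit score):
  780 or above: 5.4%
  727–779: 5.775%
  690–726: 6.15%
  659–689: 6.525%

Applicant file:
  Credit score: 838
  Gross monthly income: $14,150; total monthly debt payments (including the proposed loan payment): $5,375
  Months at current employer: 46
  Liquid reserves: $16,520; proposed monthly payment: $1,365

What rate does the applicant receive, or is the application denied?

Credit score 838 ≥ 659 (meets minimum)
Employment 46 ≥ 18 months
Debt-to-income = 5,375/14,150 = 38% — meets 41% limit
Reserves = 16,520/1,365 = 12.1 months ≥ 4
All requirements met. Score 838 falls in the 780 or above tier → 5.4%.

Approved at 5.4%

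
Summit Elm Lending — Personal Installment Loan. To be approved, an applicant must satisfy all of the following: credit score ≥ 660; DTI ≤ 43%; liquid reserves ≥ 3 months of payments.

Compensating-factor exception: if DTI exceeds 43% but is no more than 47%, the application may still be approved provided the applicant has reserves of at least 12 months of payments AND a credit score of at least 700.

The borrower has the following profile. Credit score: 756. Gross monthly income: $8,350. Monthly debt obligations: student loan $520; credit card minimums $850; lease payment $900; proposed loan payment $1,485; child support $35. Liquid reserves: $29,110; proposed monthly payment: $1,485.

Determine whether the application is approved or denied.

Credit score 756 ≥ 660 (meets base)
Total debts = (520 + 850 + 900 + 1,485 + 35) = 3,790. DTI = 3,790/8,350 = 45.4% > 43% — standard DTI limit exceeded.
Liquid reserves cover 29,110/1,485 = 19.6 months — ≥ 3 required
45.4% falls in the override range (43%–47%), so the compensating-factor test applies.
Reserves 19.6 ≥ 12 months; credit score 756 ≥ 700.
Both override conditions satisfied; DTI exception granted.

Approved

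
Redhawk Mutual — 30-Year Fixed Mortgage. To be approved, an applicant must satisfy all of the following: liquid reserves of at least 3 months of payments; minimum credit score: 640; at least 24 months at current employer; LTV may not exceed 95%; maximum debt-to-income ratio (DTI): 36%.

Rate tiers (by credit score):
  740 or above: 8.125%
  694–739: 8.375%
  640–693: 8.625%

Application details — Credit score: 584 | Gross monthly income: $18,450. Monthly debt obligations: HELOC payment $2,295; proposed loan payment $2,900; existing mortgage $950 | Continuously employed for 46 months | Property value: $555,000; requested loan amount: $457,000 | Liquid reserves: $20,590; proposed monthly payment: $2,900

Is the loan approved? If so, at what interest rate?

Denied

Credit score 584 < 640 (below minimum)
Total monthly debts = (2,295 + 2,900 + 950) = 6,145. Debt-to-income = 6,145/18,450 = 33.3% — meets 36% limit
Reserves = 20,590/2,900 = 7.1 months ≥ 3
LTV: 457,000 ÷ 555,000 = 82.3%, within 95% cap
Employment 46 ≥ 24 months
Not all requirements met → denied.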